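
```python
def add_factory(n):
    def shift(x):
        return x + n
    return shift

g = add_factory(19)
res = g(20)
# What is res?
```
39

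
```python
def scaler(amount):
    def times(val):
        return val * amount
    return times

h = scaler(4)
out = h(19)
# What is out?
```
76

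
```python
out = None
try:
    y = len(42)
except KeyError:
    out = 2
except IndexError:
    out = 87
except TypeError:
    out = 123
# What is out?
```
123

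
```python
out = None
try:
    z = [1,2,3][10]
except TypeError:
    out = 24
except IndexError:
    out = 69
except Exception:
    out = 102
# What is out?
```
69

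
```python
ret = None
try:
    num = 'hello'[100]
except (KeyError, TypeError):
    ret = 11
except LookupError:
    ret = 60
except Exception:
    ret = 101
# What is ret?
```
60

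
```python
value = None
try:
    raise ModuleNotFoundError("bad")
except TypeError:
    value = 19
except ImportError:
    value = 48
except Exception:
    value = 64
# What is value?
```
48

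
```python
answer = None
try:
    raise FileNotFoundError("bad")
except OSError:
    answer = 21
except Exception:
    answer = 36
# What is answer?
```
21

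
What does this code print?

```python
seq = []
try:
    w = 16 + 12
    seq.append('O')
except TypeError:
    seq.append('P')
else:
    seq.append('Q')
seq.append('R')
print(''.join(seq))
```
OQR

else block runs when no exception occurs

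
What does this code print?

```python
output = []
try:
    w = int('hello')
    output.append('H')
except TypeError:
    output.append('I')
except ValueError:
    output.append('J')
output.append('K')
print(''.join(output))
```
JK

ValueError is caught by its specific handler, not TypeError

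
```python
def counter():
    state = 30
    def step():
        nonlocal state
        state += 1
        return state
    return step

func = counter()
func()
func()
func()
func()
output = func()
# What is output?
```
35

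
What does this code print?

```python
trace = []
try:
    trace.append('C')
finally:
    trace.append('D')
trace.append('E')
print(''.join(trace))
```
CDE

try/finally without except, no exception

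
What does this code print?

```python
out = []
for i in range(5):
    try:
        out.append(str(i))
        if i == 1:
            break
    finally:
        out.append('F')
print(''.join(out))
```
0F1F

finally runs even when breaking out of loop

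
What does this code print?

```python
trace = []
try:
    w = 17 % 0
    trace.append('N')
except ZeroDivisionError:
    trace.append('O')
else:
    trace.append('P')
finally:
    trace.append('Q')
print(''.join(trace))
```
OQ

Exception: except runs, else skipped, finally runs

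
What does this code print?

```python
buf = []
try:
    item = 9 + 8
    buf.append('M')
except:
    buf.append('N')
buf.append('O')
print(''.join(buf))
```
MO

No exception, try block completes normally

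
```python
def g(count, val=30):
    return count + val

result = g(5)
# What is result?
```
35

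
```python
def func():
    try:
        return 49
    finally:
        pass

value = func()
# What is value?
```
49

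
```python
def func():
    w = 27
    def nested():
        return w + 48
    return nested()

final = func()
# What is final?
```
75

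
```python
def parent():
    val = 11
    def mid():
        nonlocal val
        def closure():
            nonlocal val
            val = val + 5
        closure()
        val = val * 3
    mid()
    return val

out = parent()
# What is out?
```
48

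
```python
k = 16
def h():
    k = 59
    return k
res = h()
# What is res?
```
59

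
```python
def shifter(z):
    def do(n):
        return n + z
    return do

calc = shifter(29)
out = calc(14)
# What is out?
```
43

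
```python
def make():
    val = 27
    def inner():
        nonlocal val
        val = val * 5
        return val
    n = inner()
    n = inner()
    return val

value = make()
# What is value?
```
675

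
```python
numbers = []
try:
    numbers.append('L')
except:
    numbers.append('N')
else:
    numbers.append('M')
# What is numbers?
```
['L', 'M']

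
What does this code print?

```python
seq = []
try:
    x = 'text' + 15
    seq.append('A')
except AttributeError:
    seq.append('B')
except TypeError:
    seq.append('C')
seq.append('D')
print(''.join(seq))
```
CD

TypeError is caught by its specific handler, not AttributeError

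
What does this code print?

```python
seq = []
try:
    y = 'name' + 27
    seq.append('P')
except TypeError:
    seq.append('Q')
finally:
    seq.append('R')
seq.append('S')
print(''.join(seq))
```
QRS

finally always runs, even after exception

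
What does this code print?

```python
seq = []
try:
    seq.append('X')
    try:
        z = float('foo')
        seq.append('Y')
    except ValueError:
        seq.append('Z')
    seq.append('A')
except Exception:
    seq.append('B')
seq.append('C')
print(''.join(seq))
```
XZAC

Inner exception caught by inner handler, outer continues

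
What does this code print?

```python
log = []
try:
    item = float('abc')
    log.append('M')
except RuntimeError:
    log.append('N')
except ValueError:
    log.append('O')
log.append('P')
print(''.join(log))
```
OP

ValueError is caught by its specific handler, not RuntimeError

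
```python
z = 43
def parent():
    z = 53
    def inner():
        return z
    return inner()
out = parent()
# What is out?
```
53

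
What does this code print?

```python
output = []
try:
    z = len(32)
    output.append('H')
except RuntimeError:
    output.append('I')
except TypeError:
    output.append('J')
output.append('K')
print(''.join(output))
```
JK

TypeError is caught by its specific handler, not RuntimeError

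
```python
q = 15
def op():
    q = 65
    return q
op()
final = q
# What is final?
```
15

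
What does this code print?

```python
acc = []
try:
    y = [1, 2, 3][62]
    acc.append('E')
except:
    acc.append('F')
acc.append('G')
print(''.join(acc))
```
FG

Exception raised in try, caught by bare except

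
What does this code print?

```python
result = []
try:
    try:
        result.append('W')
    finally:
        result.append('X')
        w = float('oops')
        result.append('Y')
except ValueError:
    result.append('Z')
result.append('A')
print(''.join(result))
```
WXZA

Exception in inner finally caught by outer except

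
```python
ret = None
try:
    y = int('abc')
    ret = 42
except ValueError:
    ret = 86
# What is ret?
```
86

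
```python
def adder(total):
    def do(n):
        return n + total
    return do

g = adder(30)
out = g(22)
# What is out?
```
52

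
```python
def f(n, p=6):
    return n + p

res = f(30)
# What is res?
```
36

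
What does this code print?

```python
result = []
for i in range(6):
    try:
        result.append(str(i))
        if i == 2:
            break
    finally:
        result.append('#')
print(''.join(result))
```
0#1#2#

finally runs even when breaking out of loop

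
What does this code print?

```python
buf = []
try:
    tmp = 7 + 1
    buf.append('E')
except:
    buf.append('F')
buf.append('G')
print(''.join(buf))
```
EG

No exception, try block completes normally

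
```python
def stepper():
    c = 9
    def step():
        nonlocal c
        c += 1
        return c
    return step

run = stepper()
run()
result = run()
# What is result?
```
11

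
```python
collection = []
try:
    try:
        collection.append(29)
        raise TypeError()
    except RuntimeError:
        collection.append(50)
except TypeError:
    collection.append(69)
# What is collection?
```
[29, 69]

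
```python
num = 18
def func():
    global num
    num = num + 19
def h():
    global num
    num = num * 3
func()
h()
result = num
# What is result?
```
111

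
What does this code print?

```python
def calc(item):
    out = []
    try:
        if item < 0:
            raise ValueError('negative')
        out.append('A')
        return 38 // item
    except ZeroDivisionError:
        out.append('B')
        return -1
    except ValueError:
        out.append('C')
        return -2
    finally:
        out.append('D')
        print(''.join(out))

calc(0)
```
ABD

item=0 causes ZeroDivisionError, caught, finally prints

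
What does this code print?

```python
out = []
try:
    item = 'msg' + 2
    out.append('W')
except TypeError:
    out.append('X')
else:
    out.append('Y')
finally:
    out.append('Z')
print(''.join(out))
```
XZ

Exception: except runs, else skipped, finally runs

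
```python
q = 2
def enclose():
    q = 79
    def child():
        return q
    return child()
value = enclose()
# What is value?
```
79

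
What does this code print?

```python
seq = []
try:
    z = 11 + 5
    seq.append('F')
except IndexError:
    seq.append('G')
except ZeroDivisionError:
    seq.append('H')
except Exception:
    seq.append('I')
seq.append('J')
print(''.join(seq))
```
FJ

No exception, try block completes normally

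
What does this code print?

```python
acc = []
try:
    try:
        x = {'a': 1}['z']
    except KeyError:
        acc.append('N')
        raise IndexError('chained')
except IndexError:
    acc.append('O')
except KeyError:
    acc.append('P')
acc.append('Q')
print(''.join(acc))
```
NOQ

IndexError raised and caught, original KeyError not re-raised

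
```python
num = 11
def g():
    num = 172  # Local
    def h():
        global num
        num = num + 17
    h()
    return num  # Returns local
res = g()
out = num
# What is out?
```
28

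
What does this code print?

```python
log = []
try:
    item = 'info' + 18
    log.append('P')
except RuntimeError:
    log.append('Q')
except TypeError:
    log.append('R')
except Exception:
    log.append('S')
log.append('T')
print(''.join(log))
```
RT

TypeError matches before generic Exception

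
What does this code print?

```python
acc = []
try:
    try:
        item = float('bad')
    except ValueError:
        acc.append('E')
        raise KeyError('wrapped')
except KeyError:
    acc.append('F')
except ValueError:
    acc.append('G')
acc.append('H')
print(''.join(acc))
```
EFH

KeyError raised and caught, original ValueError not re-raised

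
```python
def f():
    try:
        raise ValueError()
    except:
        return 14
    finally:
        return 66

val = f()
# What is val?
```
66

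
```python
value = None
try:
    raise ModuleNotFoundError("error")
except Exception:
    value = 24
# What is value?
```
24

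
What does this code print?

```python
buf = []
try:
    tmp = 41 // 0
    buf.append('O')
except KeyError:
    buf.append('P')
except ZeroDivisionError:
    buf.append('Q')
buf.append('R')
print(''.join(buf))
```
QR

ZeroDivisionError is caught by its specific handler, not KeyError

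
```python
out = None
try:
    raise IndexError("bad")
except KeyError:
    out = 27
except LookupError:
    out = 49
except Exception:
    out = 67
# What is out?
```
49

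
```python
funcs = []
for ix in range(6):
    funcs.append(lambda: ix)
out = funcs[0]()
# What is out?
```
5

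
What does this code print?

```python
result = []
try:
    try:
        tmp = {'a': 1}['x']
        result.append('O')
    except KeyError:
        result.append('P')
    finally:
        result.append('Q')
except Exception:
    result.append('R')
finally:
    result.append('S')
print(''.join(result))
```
PQS

Both finally blocks run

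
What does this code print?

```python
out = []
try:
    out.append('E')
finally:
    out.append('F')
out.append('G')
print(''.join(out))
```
EFG

try/finally without except, no exception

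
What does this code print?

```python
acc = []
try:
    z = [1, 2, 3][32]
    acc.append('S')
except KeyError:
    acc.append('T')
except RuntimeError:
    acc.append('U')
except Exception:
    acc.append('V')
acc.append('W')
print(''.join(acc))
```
VW

IndexError not specifically caught, falls to Exception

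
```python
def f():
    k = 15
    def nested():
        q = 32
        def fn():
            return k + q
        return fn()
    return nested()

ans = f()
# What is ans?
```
47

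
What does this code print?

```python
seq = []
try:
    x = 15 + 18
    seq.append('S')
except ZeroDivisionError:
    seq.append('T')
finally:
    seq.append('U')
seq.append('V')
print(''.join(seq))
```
SUV

finally runs after normal execution too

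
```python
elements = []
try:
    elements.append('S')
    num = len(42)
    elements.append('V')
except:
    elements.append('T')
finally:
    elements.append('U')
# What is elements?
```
['S', 'T', 'U']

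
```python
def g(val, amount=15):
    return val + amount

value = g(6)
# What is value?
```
21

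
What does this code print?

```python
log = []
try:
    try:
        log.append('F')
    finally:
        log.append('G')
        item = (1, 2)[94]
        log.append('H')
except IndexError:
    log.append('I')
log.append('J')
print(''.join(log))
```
FGIJ

Exception in inner finally caught by outer except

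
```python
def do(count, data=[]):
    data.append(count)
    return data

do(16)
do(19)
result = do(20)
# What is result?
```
[16, 19, 20]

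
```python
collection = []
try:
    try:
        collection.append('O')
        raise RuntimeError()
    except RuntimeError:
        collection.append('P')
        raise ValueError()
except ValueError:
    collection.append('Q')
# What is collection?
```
['O', 'P', 'Q']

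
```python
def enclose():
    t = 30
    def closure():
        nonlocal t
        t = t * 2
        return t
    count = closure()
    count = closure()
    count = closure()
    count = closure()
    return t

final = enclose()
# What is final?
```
480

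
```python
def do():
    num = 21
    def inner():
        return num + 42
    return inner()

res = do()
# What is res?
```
63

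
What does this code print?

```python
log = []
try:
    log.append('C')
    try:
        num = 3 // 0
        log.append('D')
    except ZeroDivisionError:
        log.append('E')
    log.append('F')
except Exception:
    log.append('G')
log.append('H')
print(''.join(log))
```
CEFH

Inner exception caught by inner handler, outer continues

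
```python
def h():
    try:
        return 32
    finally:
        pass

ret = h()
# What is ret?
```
32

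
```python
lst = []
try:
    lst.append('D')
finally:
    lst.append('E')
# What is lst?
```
['D', 'E']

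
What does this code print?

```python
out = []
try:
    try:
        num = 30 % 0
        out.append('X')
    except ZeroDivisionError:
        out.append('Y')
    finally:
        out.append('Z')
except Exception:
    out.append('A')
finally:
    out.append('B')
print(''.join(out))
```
YZB

Both finally blocks run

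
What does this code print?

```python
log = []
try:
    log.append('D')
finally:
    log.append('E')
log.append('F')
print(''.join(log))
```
DEF

try/finally without except, no exception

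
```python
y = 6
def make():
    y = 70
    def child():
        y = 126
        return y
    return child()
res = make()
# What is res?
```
126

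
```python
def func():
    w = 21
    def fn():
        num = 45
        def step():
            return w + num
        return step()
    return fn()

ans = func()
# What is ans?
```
66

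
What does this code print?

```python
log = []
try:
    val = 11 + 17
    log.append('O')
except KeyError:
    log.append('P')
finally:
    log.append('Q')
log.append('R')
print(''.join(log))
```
OQR

finally runs after normal execution too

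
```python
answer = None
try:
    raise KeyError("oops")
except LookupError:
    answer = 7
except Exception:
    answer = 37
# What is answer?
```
7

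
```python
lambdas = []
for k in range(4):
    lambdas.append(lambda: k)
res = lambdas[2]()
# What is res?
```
3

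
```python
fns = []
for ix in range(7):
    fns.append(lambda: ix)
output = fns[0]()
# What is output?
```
6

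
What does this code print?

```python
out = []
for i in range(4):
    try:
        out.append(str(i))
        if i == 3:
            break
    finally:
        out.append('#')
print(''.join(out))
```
0#1#2#3#

finally runs even when breaking out of loop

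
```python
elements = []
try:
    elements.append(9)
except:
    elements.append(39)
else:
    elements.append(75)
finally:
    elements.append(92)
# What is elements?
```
[9, 75, 92]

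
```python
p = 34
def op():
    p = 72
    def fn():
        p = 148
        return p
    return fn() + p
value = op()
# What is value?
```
220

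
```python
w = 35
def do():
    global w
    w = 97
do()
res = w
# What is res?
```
97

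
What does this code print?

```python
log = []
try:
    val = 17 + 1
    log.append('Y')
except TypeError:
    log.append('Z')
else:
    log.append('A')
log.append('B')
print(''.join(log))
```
YAB

else block runs when no exception occurs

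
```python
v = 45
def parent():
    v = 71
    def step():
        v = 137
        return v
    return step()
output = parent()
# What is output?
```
137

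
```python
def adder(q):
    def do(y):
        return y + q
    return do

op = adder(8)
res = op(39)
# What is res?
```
47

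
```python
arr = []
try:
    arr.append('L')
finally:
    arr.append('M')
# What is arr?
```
['L', 'M']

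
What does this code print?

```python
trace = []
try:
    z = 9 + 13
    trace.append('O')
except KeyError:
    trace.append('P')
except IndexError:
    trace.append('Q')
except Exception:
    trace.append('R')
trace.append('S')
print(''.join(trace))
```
OS

No exception, try block completes normally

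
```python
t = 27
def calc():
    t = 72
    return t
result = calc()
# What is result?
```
72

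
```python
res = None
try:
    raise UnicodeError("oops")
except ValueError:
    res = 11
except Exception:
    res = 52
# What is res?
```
11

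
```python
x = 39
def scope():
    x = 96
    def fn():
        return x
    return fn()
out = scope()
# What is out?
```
96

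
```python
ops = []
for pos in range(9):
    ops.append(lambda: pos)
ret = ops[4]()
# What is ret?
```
8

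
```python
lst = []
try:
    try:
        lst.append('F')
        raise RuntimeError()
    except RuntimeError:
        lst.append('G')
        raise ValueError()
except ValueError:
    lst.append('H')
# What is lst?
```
['F', 'G', 'H']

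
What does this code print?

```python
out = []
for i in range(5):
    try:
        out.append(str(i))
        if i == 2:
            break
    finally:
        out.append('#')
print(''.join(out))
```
0#1#2#

finally runs even when breaking out of loop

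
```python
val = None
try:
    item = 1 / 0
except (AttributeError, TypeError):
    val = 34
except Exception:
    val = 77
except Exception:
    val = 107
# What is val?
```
77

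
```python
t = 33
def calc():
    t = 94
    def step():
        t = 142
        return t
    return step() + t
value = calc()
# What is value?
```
236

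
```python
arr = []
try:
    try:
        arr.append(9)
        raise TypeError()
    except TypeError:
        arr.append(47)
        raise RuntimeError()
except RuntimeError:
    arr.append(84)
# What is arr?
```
[9, 47, 84]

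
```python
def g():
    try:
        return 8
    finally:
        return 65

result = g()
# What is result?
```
65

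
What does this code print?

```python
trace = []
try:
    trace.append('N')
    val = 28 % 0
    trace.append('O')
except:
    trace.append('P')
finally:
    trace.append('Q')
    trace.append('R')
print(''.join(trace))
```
NPQR

Code before exception runs, then except, then all of finally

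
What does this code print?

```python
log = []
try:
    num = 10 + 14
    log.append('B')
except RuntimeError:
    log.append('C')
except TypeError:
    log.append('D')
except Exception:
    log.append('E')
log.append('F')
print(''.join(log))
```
BF

No exception, try block completes normally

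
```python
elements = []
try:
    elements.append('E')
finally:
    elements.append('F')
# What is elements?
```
['E', 'F']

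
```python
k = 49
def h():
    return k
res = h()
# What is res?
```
49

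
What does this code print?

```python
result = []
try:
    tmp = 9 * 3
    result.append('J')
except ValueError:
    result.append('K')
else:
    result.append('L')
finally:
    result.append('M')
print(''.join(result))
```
JLM

else runs before finally when no exception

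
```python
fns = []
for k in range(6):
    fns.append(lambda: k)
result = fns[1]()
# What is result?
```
5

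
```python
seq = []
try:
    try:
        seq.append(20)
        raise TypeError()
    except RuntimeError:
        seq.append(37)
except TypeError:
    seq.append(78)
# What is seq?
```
[20, 78]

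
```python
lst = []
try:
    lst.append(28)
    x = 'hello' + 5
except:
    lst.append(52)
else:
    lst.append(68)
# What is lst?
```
[28, 52]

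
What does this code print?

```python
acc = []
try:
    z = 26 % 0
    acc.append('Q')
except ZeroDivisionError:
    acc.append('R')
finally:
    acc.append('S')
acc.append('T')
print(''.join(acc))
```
RST

finally always runs, even after exception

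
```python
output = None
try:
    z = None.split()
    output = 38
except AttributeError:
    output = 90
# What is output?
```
90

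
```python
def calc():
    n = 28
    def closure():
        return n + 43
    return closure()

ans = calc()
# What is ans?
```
71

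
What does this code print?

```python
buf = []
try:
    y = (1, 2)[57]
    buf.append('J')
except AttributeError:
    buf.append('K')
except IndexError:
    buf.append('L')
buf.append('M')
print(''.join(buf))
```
LM

IndexError is caught by its specific handler, not AttributeError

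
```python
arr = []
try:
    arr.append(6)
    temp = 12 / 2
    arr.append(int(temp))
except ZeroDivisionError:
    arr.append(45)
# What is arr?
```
[6, 6]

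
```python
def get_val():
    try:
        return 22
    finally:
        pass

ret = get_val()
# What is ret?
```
22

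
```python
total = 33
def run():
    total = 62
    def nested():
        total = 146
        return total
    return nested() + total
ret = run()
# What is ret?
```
208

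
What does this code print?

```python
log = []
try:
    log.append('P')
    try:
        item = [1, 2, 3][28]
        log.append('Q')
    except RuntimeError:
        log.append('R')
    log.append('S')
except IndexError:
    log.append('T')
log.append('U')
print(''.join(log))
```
PTU

Inner handler doesn't match, propagates to outer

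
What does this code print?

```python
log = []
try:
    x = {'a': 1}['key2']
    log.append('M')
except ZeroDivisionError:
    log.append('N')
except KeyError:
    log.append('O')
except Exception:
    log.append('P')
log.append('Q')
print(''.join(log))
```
OQ

KeyError matches before generic Exception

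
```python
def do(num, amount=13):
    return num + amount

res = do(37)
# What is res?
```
50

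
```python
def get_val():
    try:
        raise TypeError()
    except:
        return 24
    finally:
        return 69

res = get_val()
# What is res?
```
69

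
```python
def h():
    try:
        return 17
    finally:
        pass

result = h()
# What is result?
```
17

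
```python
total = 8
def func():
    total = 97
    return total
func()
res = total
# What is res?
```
8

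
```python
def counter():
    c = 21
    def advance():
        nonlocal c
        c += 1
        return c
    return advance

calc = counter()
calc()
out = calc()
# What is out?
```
23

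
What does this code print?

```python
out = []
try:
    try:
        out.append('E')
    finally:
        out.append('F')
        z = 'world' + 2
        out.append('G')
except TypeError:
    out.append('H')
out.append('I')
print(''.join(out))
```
EFHI

Exception in inner finally caught by outer except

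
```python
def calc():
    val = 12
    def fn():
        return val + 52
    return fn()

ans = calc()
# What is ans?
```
64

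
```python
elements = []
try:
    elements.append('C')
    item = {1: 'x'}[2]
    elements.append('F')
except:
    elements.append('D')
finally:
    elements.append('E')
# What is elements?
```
['C', 'D', 'E']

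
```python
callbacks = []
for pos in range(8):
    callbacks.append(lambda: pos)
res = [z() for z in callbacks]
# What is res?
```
[7, 7, 7, 7, 7, 7, 7, 7]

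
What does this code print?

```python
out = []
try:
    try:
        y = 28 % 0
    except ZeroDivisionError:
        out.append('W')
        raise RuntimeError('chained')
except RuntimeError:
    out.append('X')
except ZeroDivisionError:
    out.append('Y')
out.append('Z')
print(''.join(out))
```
WXZ

RuntimeError raised and caught, original ZeroDivisionError not re-raised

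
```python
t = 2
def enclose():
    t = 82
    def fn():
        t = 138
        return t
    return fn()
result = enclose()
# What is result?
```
138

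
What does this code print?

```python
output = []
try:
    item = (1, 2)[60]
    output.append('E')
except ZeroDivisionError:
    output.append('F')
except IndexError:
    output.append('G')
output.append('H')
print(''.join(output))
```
GH

IndexError is caught by its specific handler, not ZeroDivisionError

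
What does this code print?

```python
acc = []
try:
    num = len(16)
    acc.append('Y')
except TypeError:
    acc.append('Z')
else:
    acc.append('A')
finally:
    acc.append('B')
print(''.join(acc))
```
ZB

Exception: except runs, else skipped, finally runs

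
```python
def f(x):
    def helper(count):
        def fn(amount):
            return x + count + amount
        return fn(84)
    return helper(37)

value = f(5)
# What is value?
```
126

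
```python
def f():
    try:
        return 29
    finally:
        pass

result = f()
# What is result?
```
29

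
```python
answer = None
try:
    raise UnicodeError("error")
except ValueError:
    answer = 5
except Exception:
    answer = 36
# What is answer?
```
5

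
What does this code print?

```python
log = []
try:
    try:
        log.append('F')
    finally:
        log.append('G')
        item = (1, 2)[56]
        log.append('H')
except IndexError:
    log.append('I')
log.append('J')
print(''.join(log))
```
FGIJ

Exception in inner finally caught by outer except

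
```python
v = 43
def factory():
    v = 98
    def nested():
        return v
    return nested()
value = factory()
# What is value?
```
98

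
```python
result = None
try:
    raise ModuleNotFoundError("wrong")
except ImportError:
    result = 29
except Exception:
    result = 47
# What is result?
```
29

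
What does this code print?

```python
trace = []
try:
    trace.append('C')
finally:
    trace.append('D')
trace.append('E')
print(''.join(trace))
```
CDE

try/finally without except, no exception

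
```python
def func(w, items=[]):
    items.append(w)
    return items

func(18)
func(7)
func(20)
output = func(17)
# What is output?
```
[18, 7, 20, 17]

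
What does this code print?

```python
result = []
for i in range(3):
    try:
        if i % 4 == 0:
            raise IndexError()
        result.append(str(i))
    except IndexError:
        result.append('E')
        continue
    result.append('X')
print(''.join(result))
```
E1X2X

continue in except skips rest of loop body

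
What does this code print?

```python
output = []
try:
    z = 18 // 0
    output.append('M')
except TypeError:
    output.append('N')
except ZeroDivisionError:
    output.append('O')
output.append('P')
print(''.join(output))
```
OP

ZeroDivisionError is caught by its specific handler, not TypeError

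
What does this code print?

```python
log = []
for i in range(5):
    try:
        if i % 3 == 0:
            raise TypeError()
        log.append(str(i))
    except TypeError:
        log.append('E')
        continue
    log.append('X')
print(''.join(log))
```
E1X2XE4X

continue in except skips rest of loop body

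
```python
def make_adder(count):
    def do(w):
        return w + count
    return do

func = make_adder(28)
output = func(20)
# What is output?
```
48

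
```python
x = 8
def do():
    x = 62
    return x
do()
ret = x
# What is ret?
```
8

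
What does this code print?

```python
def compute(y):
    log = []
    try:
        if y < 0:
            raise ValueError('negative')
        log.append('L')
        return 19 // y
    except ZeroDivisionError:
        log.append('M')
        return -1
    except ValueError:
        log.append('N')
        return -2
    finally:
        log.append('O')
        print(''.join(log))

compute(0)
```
LMO

y=0 causes ZeroDivisionError, caught, finally prints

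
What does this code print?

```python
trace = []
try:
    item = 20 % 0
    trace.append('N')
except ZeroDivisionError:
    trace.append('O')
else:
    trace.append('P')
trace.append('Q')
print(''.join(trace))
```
OQ

else block skipped when exception is caught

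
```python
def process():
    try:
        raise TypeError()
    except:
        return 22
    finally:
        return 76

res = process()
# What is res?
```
76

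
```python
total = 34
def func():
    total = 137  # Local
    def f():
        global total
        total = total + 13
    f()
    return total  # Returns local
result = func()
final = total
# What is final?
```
47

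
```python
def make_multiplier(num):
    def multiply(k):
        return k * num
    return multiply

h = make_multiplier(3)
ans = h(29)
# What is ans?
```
87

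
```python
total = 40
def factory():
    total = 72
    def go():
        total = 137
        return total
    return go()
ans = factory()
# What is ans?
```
137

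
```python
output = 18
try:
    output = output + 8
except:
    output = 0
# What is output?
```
26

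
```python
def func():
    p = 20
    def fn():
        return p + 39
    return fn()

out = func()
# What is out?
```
59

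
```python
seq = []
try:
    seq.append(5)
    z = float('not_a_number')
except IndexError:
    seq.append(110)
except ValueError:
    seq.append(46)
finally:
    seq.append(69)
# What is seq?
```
[5, 46, 69]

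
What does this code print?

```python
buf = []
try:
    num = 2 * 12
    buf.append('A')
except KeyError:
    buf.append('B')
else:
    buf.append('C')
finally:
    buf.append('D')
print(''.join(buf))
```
ACD

else runs before finally when no exception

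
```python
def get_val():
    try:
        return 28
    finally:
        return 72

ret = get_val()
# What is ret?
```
72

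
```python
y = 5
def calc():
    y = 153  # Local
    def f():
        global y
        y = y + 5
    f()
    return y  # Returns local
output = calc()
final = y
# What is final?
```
10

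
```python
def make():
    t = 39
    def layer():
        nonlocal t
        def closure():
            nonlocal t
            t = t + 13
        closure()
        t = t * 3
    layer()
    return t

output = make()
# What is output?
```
156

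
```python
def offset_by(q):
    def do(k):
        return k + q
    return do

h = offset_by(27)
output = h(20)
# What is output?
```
47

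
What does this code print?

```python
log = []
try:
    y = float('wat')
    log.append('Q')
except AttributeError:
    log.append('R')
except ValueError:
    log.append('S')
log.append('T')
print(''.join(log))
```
ST

ValueError is caught by its specific handler, not AttributeError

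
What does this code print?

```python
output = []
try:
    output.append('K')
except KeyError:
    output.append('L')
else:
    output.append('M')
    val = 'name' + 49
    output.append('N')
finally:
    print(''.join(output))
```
KM

Try succeeds, else appends 'M', TypeError in else is uncaught, finally prints before exception propagates ('N' never appended)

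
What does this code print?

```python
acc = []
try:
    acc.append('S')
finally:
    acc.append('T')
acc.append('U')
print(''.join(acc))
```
STU

try/finally without except, no exception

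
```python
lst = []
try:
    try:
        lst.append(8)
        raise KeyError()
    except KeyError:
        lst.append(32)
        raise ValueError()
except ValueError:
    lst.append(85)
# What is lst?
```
[8, 32, 85]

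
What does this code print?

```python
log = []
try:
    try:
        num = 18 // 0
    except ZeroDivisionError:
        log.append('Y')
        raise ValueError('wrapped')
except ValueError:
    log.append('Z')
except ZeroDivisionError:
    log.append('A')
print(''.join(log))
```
YZ

New ValueError raised, caught by outer ValueError handler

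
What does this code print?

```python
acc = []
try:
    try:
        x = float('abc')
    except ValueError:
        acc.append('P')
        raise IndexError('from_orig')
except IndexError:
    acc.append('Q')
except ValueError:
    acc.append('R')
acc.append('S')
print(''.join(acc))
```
PQS

IndexError raised and caught, original ValueError not re-raised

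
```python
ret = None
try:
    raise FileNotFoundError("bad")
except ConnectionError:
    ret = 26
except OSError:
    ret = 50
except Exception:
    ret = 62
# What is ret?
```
50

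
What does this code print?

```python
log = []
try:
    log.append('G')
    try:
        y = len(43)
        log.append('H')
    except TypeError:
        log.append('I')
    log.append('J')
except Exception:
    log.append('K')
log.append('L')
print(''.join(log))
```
GIJL

Inner exception caught by inner handler, outer continues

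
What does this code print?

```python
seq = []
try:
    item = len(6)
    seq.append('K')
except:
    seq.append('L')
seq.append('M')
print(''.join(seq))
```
LM

Exception raised in try, caught by bare except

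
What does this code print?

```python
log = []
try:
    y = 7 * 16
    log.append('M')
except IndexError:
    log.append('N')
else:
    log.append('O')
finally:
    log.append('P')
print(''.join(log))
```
MOP

else runs before finally when no exception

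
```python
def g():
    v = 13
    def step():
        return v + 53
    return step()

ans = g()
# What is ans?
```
66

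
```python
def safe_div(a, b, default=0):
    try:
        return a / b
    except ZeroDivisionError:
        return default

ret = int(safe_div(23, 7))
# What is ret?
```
3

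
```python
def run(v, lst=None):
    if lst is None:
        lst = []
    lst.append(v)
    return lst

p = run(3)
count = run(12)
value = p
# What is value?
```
[3]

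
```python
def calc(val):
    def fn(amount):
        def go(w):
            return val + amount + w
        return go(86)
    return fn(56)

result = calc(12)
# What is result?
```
154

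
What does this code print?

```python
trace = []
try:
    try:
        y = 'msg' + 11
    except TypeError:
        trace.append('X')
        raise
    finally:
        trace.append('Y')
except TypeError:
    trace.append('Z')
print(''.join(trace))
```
XYZ

finally runs before re-raised exception propagates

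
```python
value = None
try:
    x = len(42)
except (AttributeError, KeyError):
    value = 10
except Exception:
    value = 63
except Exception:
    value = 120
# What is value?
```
63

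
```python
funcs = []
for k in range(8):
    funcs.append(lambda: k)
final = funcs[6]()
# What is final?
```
7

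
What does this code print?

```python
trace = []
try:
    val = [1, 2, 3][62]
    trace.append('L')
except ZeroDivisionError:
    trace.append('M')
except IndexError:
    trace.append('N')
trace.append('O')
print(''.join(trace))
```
NO

IndexError is caught by its specific handler, not ZeroDivisionError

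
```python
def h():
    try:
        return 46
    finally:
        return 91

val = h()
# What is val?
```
91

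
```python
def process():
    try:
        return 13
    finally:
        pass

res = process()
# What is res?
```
13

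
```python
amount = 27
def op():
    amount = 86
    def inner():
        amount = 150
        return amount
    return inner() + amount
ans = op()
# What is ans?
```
236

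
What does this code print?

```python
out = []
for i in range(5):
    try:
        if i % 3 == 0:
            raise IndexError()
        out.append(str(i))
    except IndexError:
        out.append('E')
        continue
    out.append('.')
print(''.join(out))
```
E1.2.E4.

continue in except skips rest of loop body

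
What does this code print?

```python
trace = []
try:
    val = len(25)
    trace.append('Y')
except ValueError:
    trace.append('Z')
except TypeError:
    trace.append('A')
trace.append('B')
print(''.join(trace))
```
AB

TypeError is caught by its specific handler, not ValueError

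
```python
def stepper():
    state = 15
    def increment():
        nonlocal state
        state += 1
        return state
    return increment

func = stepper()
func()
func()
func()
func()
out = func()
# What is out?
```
20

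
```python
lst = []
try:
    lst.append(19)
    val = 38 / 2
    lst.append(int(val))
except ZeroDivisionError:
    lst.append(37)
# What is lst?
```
[19, 19]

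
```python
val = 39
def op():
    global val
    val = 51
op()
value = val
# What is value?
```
51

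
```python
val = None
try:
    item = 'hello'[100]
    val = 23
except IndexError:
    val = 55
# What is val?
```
55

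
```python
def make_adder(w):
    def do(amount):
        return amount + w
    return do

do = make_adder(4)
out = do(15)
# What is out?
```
19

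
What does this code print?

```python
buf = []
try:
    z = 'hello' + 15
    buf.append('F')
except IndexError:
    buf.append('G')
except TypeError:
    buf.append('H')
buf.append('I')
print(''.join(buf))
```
HI

TypeError is caught by its specific handler, not IndexError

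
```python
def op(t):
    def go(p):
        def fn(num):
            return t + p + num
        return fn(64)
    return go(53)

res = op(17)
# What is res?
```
134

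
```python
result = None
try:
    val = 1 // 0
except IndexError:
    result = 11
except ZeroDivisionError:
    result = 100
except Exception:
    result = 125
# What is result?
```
100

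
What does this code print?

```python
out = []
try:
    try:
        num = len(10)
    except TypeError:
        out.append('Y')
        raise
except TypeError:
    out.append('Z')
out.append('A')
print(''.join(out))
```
YZA

raise without argument re-raises current exception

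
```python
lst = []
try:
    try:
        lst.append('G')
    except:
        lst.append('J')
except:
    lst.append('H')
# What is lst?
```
['G']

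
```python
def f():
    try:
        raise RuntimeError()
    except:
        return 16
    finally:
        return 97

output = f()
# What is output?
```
97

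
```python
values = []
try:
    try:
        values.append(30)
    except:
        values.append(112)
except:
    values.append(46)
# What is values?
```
[30]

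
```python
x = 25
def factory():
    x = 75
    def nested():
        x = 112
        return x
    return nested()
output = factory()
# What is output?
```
112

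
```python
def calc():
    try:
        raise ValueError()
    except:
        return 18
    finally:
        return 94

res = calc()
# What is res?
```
94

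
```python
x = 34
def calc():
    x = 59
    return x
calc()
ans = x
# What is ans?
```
34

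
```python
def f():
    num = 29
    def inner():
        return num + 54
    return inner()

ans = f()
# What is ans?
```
83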